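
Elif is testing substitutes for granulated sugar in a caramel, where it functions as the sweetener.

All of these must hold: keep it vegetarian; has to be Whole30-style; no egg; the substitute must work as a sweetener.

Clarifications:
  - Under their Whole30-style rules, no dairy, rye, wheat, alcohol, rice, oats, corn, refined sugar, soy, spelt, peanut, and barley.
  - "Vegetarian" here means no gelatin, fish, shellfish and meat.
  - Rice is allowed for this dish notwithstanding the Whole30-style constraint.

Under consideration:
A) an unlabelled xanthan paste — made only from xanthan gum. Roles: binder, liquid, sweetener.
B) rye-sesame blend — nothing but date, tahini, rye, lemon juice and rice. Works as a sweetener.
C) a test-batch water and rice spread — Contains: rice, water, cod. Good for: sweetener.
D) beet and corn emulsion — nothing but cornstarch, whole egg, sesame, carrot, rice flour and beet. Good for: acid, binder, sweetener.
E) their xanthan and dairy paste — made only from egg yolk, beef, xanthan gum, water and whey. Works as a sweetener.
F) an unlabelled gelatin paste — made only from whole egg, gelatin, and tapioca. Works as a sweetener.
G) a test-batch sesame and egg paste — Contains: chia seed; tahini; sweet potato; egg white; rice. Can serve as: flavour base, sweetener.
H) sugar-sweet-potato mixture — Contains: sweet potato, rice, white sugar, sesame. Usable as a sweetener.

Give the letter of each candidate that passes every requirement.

A: works as a sweetener, Whole30-style, no egg — valid
B: has rye, so not Whole30-style — reject
C: has cod, so not vegetarian — no
D: has cornstarch, so not Whole30-style; has whole egg, so not egg-free — reject
E: has whey, so not Whole30-style; has beef, so not vegetarian (and 1 more) — reject
F: has gelatin, so not vegetarian; has whole egg, so not egg-free — reject
G: has egg white, so not egg-free — out
H: has white sugar, so not Whole30-style — no

A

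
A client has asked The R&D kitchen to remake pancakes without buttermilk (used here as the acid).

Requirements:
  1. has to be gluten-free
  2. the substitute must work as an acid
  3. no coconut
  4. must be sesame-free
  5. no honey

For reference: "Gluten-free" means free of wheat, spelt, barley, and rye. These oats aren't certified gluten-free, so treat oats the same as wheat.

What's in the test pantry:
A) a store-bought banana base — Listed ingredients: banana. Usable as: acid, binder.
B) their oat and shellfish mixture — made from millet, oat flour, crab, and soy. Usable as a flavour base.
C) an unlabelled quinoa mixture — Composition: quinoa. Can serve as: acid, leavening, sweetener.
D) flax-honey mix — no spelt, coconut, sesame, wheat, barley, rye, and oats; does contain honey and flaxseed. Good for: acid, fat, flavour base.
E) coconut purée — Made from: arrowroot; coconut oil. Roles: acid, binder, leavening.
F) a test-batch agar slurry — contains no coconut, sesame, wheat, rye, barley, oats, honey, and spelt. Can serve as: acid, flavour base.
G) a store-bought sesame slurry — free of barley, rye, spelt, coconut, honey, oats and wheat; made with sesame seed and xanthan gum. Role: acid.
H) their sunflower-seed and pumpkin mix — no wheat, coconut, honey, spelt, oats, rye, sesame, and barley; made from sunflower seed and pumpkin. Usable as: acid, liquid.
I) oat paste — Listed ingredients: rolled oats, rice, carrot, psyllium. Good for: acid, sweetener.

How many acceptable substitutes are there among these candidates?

A: all constraints satisfied — OK
B: not usable as an acid; has oat flour, so not gluten-free — reject
C: only quinoa; none excluded — keep
D: has honey, so not honey-free — reject
E: has coconut oil, so not coconut-free — reject
F: all constraints satisfied — valid
G: has sesame seed, so not sesame-free — no
H: works as an acid, no coconut, no sesame — OK
I: has rolled oats, so not gluten-free — reject

4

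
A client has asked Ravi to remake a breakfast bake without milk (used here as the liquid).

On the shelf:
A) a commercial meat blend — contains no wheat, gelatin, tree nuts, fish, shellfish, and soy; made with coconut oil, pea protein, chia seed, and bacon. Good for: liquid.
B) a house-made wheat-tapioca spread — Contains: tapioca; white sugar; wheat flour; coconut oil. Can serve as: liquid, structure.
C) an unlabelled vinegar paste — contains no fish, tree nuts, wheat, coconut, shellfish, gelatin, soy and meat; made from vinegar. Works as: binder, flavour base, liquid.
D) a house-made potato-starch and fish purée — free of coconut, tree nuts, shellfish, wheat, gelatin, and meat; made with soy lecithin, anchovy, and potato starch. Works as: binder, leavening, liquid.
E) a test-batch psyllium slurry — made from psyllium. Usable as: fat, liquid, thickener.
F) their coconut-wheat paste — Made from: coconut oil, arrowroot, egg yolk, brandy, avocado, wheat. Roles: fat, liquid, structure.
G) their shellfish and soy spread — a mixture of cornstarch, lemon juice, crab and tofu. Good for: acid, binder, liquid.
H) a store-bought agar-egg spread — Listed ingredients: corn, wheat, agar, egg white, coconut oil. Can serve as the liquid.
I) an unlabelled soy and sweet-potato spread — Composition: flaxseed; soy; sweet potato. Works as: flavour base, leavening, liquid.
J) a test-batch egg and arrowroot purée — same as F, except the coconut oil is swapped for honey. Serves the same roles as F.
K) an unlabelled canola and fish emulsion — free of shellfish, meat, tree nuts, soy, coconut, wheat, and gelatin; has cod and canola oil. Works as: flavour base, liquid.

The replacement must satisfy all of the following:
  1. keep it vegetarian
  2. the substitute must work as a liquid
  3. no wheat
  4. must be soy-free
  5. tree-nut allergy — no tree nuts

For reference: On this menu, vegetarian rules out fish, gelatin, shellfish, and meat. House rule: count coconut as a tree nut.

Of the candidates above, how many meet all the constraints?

2

A: has bacon, so not vegetarian; has coconut oil, so not tree-nut-free — reject
B: has coconut oil, so not tree-nut-free; has wheat flour, so not wheat-free — out
C: works as a liquid, no wheat, no soy — OK
D: has anchovy, so not vegetarian; has soy lecithin, so not soy-free — reject
E: vegetarian, tree-nut-free — OK
F: has coconut oil, so not tree-nut-free; has wheat, so not wheat-free — no
G: has crab, so not vegetarian; has tofu, so not soy-free — reject
H: has coconut oil, so not tree-nut-free; has wheat, so not wheat-free — reject
I: has soy, so not soy-free — reject
J: has wheat, so not wheat-free — reject
K: has cod, so not vegetarian — out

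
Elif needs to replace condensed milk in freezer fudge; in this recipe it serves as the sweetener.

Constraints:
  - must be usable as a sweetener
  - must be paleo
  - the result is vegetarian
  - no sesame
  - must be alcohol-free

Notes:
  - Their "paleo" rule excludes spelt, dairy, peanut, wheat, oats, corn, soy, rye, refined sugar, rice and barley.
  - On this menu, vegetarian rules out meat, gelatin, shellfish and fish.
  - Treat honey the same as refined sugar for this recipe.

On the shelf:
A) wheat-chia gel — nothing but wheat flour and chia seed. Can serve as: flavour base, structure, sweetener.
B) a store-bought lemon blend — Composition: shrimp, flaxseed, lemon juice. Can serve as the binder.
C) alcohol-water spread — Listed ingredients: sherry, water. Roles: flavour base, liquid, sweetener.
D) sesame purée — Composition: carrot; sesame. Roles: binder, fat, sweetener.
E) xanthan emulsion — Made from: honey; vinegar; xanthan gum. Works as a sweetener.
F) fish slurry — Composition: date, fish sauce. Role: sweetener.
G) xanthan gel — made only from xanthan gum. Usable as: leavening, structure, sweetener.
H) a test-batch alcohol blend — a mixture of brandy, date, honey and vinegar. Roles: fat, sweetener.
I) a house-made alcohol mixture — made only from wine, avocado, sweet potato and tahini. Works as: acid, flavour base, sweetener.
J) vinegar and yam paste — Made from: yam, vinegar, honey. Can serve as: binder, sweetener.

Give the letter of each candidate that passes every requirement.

G

A: has wheat flour, so not paleo — out
B: not usable as a sweetener; has shrimp, so not vegetarian — no
C: has sherry, so not alcohol-free — out
D: has sesame, so not sesame-free — no
E: has honey, so not paleo — reject
F: has fish sauce, so not vegetarian — reject
G: vegetarian, no alcohol — valid
H: has honey, so not paleo; has brandy, so not alcohol-free — reject
I: has wine, so not alcohol-free; has tahini, so not sesame-free — no
J: has honey, so not paleo — out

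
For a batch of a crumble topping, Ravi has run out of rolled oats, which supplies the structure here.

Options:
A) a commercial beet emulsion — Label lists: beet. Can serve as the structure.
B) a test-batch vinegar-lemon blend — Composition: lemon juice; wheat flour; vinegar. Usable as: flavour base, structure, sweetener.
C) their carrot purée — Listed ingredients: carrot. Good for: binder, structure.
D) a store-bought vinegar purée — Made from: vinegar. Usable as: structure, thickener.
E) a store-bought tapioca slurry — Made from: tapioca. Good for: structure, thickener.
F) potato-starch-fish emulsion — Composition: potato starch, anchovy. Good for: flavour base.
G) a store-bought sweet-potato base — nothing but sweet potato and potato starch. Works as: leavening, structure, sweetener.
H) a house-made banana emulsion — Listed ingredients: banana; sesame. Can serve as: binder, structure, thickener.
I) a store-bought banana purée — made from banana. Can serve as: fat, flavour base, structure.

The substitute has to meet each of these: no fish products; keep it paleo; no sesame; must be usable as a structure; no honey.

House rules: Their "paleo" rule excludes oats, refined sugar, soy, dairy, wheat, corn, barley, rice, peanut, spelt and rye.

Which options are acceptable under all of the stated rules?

A, C, D, E, G, I

A: only beet; none excluded — valid
B: has wheat flour, so not paleo — out
C: works as a structure, paleo, no sesame — OK
D: only vinegar; none excluded — OK
E: works as a structure, no honey, no fish — OK
F: not usable as a structure; has anchovy, so not fish-free — out
G: only sweet potato and potato starch; none excluded — valid
H: has sesame, so not sesame-free — reject
I: only banana; none excluded — keep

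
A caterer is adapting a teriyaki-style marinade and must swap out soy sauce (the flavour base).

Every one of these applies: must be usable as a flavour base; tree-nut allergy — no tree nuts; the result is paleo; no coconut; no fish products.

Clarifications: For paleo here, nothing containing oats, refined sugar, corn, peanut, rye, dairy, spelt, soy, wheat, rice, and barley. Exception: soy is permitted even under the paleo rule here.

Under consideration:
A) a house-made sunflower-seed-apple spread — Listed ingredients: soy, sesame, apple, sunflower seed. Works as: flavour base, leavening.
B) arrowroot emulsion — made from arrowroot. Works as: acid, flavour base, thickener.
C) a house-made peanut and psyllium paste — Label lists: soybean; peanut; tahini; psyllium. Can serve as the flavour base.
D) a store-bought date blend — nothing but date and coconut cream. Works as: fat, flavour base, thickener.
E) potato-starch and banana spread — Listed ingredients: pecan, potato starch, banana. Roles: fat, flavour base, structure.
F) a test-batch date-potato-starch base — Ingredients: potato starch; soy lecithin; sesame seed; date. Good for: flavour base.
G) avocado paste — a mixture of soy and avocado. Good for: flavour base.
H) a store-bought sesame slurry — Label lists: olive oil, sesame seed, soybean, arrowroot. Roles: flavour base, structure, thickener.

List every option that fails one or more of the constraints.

C, D, E

A: soy is permitted under the paleo carve-out; nothing else excluded — valid
B: no tree nuts, no coconut — keep
C: has peanut, so not paleo — no
D: has coconut cream, so not coconut-free — out
E: has pecan, so not tree-nut-free — reject
F: soy is permitted under the paleo carve-out; nothing else excluded — valid
G: soy is permitted under the paleo carve-out; nothing else excluded — valid
H: soy is permitted under the paleo carve-out; nothing else excluded — OK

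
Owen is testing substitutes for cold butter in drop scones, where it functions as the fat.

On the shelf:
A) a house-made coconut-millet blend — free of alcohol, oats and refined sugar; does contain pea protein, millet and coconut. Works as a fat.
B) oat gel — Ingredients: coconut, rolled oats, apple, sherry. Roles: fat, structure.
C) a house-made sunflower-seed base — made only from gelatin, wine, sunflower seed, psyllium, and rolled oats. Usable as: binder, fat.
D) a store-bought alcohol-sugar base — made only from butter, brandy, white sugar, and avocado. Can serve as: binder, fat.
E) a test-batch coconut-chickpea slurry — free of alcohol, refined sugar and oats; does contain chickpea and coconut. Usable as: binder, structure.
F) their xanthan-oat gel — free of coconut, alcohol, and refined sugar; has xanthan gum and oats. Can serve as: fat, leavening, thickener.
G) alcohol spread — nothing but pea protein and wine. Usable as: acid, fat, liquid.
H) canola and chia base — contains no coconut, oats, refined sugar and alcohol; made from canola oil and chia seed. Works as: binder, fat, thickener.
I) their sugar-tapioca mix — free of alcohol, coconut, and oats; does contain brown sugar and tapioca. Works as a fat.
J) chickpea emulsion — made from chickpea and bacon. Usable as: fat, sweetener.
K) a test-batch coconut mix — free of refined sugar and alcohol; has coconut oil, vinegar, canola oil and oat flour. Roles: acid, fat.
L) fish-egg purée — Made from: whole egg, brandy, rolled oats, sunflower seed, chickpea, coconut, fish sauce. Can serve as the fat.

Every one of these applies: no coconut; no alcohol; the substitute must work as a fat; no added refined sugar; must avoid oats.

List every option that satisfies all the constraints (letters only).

A: has coconut, so not coconut-free — out
B: has coconut, so not coconut-free; has rolled oats, so not oat-free (and 1 more) — no
C: has rolled oats, so not oat-free; has wine, so not alcohol-free — out
D: has brandy, so not alcohol-free; has white sugar, so not no-added-sugar — reject
E: not usable as a fat; has coconut, so not coconut-free — out
F: has oats, so not oat-free — reject
G: has wine, so not alcohol-free — out
H: nothing on the exclusion list — valid
I: has brown sugar, so not no-added-sugar — out
J: every rule checks out — valid
K: has coconut oil, so not coconut-free; has oat flour, so not oat-free — reject
L: has coconut, so not coconut-free; has rolled oats, so not oat-free (and 1 more) — reject

H, J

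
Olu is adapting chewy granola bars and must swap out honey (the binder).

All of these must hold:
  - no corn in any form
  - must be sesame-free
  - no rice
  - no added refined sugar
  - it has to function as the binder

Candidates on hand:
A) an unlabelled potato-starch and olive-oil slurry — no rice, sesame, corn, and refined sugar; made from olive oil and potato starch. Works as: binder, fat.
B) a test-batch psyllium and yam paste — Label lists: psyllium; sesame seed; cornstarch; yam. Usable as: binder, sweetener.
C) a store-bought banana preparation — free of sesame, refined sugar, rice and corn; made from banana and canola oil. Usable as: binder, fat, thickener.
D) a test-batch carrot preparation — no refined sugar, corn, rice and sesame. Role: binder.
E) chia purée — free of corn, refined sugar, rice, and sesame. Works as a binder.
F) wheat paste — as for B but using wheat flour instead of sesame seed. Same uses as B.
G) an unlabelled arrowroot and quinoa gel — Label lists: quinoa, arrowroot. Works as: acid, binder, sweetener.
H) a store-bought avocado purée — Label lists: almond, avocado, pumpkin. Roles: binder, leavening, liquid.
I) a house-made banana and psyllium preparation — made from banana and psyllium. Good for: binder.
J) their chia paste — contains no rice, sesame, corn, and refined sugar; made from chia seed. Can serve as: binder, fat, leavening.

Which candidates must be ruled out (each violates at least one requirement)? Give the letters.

A: no rice, no corn — keep
B: has sesame seed, so not sesame-free; has cornstarch, so not corn-free — out
C: all constraints satisfied — OK
D: no refined sugar, no corn — OK
E: every rule checks out — valid
F: has cornstarch, so not corn-free — reject
G: only arrowroot and quinoa; none excluded — keep
H: every rule checks out — keep
I: all constraints satisfied — OK
J: nothing on the exclusion list — keep

B, F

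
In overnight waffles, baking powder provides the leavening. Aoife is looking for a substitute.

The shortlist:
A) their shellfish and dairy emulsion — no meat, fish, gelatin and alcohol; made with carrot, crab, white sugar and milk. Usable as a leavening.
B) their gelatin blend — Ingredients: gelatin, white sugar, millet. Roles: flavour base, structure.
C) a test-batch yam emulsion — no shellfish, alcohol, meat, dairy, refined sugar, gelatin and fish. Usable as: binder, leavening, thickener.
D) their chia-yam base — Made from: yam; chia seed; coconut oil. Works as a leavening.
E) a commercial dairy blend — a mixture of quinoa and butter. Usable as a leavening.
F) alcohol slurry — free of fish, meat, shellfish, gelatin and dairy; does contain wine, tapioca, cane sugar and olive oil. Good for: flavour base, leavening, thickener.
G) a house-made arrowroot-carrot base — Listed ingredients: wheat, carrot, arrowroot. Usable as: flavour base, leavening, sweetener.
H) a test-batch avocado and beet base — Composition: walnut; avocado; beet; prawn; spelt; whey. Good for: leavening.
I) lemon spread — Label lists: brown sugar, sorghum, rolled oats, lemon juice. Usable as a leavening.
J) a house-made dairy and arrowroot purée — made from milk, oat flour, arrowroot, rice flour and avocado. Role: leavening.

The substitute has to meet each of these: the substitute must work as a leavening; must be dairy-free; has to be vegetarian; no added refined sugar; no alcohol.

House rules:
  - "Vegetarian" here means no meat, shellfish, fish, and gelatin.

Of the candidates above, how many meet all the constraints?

3

A: has crab, so not vegetarian; has white sugar, so not no-added-sugar (and 1 more) — out
B: not usable as a leavening; has gelatin, so not vegetarian (and 1 more) — reject
C: no dairy, no alcohol — OK
D: every rule checks out — keep
E: has butter, so not dairy-free — no
F: has cane sugar, so not no-added-sugar; has wine, so not alcohol-free — out
G: all constraints satisfied — valid
H: has prawn, so not vegetarian; has whey, so not dairy-free — out
I: has brown sugar, so not no-added-sugar — out
J: has milk, so not dairy-free — out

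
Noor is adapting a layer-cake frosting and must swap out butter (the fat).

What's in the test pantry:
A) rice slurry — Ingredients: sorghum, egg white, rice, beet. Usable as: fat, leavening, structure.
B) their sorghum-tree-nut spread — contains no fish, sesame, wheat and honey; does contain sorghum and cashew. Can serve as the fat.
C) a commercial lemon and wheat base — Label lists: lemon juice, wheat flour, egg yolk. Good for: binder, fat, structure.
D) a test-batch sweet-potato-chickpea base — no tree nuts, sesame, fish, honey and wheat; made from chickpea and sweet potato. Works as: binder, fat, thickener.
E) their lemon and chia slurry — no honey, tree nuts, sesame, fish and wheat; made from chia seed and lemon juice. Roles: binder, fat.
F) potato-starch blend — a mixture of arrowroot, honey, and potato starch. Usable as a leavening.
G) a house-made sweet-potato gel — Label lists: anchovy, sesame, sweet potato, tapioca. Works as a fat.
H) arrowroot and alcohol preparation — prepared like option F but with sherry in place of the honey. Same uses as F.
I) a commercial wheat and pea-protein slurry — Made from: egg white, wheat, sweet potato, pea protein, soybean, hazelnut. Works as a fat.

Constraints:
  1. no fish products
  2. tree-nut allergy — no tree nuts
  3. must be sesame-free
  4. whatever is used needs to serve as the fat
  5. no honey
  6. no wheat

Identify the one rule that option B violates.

usable as a fat: satisfied
tree-nut-free: has cashew — fails
wheat-free: satisfied
honey-free: satisfied
fish-free: satisfied
sesame-free: satisfied

tree-nut-free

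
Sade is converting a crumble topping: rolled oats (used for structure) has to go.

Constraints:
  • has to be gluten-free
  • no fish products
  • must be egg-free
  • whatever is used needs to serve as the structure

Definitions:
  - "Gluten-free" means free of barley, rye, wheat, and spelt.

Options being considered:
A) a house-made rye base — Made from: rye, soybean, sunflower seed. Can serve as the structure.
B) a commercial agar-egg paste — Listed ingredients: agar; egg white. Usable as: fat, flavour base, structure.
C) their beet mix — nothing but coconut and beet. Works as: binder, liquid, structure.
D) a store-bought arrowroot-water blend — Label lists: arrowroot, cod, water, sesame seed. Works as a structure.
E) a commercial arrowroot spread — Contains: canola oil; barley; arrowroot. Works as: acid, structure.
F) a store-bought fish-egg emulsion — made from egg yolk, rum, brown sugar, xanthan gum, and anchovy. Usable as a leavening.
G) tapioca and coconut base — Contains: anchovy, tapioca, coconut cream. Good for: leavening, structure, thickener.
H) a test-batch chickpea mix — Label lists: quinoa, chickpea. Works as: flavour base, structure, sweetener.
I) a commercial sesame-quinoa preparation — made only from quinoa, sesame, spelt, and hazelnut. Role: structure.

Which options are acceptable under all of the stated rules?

A: has rye, so not gluten-free — reject
B: has egg white, so not egg-free — no
C: only coconut and beet; none excluded — valid
D: has cod, so not fish-free — no
E: has barley, so not gluten-free — reject
F: not usable as a structure; has egg yolk, so not egg-free (and 1 more) — no
G: has anchovy, so not fish-free — reject
H: only quinoa and chickpea; none excluded — valid
I: has spelt, so not gluten-free — no

C, H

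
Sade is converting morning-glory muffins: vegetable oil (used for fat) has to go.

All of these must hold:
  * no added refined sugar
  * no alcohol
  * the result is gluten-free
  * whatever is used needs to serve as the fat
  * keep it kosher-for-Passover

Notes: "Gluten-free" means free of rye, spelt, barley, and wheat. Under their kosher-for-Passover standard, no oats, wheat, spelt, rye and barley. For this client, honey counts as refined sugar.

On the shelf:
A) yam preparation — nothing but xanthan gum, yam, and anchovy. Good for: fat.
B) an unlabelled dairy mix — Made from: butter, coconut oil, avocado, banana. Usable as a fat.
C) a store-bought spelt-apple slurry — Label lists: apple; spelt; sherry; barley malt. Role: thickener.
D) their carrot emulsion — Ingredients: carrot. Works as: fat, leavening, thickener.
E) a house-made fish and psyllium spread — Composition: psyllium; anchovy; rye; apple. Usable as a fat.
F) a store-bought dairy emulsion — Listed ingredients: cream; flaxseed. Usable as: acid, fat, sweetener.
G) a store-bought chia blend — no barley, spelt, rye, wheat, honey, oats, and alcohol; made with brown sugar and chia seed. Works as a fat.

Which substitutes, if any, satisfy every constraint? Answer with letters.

A, B, D, F

A: every rule checks out — keep
B: every rule checks out — OK
C: not usable as a fat; has barley malt, so not gluten-free (and 2 more) — no
D: works as a fat, gluten-free, no-added-sugar — OK
E: has rye, so not gluten-free; has rye, so not kosher-for-Passover — no
F: every rule checks out — keep
G: has brown sugar, so not no-added-sugar — no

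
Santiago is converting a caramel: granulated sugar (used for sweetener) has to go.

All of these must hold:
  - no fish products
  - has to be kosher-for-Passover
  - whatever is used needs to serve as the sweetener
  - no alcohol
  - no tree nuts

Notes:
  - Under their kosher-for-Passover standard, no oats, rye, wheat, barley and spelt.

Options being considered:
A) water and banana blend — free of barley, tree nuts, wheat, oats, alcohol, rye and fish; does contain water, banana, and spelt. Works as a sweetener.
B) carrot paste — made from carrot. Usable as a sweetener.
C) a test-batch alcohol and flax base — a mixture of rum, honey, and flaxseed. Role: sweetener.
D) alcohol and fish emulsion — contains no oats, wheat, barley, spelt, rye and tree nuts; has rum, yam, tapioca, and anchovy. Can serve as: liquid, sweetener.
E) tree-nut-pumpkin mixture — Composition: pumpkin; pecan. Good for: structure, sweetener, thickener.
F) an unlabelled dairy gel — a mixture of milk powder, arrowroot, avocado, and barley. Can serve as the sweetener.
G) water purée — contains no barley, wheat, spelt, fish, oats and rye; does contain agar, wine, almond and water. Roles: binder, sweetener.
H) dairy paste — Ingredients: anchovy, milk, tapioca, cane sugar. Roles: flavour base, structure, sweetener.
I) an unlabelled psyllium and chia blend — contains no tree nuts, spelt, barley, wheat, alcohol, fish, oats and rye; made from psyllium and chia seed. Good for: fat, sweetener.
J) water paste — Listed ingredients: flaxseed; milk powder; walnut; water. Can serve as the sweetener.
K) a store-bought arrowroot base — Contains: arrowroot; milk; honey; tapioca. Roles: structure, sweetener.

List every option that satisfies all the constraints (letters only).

A: has spelt, so not kosher-for-Passover — out
B: works as a sweetener, no tree nuts, kosher-for-Passover — valid
C: has rum, so not alcohol-free — reject
D: has rum, so not alcohol-free; has anchovy, so not fish-free — reject
E: has pecan, so not tree-nut-free — out
F: has barley, so not kosher-for-Passover — no
G: has wine, so not alcohol-free; has almond, so not tree-nut-free — no
H: has anchovy, so not fish-free — reject
I: works as a sweetener, no tree nuts, kosher-for-Passover — OK
J: has walnut, so not tree-nut-free — out
K: works as a sweetener, no alcohol, no tree nuts — valid

B, I, K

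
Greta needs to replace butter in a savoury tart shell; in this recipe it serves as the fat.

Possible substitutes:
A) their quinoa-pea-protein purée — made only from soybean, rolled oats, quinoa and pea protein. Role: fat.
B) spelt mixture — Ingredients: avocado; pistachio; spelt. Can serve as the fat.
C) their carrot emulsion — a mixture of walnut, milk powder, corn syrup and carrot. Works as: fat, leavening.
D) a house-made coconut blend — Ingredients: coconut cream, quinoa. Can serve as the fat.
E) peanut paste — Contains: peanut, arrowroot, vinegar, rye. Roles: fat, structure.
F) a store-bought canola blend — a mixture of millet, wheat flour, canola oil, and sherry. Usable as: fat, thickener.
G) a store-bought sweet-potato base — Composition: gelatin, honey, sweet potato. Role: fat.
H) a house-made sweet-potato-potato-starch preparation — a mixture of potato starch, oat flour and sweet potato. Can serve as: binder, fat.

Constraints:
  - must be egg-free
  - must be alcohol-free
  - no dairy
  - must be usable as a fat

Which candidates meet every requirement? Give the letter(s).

A: rolled oats and soybean etc. — none of it excluded — valid
B: no alcohol, no egg — keep
C: has milk powder, so not dairy-free — no
D: all constraints satisfied — keep
E: works as a fat, no egg, no dairy — valid
F: has sherry, so not alcohol-free — reject
G: nothing on the exclusion list — OK
H: works as a fat, no alcohol, no dairy — OK

A, B, D, E, G, H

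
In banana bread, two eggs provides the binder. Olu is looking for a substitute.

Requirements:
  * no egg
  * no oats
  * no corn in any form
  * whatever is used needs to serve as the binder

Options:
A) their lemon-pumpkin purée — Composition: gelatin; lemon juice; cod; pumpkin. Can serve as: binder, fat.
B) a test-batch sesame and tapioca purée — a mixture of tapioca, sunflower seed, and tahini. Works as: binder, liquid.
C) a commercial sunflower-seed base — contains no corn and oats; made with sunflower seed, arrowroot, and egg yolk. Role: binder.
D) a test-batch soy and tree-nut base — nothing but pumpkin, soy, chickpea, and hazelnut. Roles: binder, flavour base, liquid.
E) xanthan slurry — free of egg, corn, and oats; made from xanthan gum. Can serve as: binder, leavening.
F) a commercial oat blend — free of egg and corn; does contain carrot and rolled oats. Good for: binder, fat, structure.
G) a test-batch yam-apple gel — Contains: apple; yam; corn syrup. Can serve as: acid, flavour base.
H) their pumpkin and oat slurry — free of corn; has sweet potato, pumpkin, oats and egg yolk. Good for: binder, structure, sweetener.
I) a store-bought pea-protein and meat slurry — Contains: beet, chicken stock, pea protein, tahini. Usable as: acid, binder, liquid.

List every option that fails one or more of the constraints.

A: nothing on the exclusion list — valid
B: works as a binder, no corn, no oats — keep
C: has egg yolk, so not egg-free — out
D: soy and hazelnut etc. — none of it excluded — valid
E: nothing on the exclusion list — valid
F: has rolled oats, so not oat-free — reject
G: not usable as a binder; has corn syrup, so not corn-free — reject
H: has egg yolk, so not egg-free; has oats, so not oat-free — out
I: chicken stock and tahini etc. — none of it excluded — valid

C, F, G, H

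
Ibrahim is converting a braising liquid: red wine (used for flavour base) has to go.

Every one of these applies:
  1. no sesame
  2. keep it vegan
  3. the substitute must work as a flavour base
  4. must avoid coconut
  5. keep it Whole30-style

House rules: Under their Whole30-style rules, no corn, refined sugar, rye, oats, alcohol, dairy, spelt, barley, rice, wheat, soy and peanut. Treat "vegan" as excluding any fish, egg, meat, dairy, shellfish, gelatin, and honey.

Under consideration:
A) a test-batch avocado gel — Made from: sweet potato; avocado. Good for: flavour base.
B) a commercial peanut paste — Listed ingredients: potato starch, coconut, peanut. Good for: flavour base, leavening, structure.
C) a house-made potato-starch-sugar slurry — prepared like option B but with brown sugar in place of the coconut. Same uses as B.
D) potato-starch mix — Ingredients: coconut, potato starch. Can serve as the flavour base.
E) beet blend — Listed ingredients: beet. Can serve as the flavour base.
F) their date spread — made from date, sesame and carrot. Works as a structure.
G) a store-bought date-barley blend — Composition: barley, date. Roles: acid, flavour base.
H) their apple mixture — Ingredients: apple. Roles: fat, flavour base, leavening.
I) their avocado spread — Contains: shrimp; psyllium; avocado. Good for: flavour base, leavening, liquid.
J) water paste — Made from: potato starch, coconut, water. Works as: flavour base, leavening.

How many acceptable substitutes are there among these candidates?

3

A: no sesame, no coconut — valid
B: has peanut, so not Whole30-style; has coconut, so not coconut-free — reject
C: has peanut, so not Whole30-style — no
D: has coconut, so not coconut-free — no
E: Whole30-style, vegan — keep
F: not usable as a flavour base; has sesame, so not sesame-free — out
G: has barley, so not Whole30-style — no
H: works as a flavour base, no coconut, no sesame — keep
I: has shrimp, so not vegan — no
J: has coconut, so not coconut-free — out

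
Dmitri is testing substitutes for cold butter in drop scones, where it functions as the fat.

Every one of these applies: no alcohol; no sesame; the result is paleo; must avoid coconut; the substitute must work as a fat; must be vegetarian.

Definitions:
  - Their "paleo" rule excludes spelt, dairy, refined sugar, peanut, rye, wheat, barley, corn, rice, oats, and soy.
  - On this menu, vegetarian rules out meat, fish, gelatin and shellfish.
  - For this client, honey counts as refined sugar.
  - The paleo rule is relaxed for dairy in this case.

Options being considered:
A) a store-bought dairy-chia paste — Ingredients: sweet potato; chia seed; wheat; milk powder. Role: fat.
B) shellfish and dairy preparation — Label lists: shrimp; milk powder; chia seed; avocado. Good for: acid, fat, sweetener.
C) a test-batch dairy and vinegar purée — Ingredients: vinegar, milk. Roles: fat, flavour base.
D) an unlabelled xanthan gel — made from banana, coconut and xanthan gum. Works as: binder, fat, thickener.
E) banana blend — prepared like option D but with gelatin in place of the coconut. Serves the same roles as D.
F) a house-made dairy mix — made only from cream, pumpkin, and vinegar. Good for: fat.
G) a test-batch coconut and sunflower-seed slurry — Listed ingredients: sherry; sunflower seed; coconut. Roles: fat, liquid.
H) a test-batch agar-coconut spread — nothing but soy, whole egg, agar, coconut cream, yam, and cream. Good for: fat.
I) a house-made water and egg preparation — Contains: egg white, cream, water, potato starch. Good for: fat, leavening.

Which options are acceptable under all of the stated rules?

A: has wheat, so not paleo — no
B: has shrimp, so not vegetarian — reject
C: dairy is permitted under the paleo carve-out; nothing else excluded — OK
D: has coconut, so not coconut-free — out
E: has gelatin, so not vegetarian — out
F: dairy is permitted under the paleo carve-out; nothing else excluded — keep
G: has coconut, so not coconut-free; has sherry, so not alcohol-free — reject
H: has soy, so not paleo; has coconut cream, so not coconut-free — no
I: dairy is permitted under the paleo carve-out; nothing else excluded — keep

C, F, I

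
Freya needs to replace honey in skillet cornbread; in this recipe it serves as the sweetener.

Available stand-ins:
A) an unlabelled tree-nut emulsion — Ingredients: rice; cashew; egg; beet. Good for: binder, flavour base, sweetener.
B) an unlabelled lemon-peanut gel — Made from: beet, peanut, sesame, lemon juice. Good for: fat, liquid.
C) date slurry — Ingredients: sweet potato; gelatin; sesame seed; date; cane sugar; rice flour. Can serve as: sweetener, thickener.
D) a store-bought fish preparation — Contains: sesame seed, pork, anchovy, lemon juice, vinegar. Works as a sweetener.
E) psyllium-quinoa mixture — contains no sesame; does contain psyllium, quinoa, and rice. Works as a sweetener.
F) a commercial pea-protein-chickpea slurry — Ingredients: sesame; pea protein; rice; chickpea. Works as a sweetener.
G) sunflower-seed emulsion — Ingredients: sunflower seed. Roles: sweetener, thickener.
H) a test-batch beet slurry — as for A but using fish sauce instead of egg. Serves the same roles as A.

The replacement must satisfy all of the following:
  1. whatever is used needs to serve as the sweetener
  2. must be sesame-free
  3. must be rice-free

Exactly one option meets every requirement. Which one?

A: has rice, so not rice-free — reject
B: not usable as a sweetener; has sesame, so not sesame-free — reject
C: has rice flour, so not rice-free; has sesame seed, so not sesame-free — reject
D: has sesame seed, so not sesame-free — reject
E: has rice, so not rice-free — reject
F: has rice, so not rice-free; has sesame, so not sesame-free — out
G: only sunflower seed; none excluded — OK
H: has rice, so not rice-free — no

G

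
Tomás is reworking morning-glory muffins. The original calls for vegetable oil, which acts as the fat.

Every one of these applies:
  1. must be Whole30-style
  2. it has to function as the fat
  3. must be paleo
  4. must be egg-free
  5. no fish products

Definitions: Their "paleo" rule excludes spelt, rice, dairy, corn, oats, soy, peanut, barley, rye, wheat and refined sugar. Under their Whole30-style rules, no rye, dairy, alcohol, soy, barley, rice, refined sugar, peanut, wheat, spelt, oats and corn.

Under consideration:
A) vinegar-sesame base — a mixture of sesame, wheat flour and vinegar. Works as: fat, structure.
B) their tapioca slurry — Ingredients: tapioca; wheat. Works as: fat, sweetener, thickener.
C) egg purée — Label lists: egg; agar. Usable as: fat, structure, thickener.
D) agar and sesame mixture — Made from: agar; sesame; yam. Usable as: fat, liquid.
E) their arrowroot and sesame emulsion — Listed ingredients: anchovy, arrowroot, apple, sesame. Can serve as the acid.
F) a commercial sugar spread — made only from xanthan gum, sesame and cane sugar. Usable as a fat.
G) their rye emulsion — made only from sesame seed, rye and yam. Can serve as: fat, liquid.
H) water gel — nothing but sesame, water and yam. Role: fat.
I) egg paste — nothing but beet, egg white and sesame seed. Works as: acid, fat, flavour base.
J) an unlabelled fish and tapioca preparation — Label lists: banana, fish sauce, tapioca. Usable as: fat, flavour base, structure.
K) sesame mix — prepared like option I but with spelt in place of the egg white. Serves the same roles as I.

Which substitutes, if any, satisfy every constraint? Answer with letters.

A: has wheat flour, so not paleo; has wheat flour, so not Whole30-style — reject
B: has wheat, so not paleo; has wheat, so not Whole30-style — out
C: has egg, so not egg-free — reject
D: no fish, paleo — keep
E: not usable as a fat; has anchovy, so not fish-free — no
F: has cane sugar, so not paleo; has cane sugar, so not Whole30-style — no
G: has rye, so not paleo; has rye, so not Whole30-style — reject
H: every rule checks out — keep
I: has egg white, so not egg-free — out
J: has fish sauce, so not fish-free — reject
K: has spelt, so not paleo; has spelt, so not Whole30-style — reject

D, H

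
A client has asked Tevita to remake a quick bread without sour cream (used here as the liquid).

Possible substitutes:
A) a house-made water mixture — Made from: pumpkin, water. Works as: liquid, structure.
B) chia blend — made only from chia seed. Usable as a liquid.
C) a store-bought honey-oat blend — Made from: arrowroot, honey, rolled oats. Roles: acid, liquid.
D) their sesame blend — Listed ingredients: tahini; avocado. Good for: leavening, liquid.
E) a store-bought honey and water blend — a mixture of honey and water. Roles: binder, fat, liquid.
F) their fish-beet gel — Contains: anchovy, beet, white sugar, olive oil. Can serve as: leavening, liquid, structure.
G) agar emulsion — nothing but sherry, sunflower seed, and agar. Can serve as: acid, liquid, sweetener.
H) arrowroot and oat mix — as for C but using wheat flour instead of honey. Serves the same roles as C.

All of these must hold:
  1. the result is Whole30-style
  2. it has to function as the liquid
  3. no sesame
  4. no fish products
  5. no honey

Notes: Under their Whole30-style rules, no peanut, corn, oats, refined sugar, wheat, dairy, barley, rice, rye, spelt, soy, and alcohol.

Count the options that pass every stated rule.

2

A: all constraints satisfied — keep
B: only chia seed; none excluded — OK
C: has rolled oats, so not Whole30-style; has honey, so not honey-free — no
D: has tahini, so not sesame-free — reject
E: has honey, so not honey-free — reject
F: has white sugar, so not Whole30-style; has anchovy, so not fish-free — no
G: has sherry, so not Whole30-style — no
H: has rolled oats, so not Whole30-style — out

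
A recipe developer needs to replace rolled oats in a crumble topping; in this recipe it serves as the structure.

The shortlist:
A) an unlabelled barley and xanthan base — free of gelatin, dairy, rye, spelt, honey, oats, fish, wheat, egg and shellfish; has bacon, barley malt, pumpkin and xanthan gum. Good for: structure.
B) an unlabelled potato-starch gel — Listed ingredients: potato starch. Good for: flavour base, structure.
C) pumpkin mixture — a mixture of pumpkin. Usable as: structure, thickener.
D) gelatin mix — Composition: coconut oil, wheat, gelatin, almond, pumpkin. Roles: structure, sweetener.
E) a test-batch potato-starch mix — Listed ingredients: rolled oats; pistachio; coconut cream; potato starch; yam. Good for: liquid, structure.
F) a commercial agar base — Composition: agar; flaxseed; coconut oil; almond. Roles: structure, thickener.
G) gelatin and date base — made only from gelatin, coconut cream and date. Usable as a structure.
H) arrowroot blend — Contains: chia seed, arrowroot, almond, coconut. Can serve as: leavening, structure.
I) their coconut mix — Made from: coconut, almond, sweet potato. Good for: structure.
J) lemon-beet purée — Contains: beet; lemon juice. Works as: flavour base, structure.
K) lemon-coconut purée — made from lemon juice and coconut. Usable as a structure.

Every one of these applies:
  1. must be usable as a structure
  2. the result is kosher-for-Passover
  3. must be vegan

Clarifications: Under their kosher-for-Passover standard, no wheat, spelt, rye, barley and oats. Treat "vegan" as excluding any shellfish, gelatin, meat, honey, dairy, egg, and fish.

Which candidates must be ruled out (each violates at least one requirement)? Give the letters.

A, D, E, G

A: has barley malt, so not kosher-for-Passover; has bacon, so not vegan — reject
B: every rule checks out — keep
C: nothing on the exclusion list — valid
D: has wheat, so not kosher-for-Passover; has gelatin, so not vegan — reject
E: has rolled oats, so not kosher-for-Passover — reject
F: nothing on the exclusion list — keep
G: has gelatin, so not vegan — out
H: vegan, kosher-for-Passover — valid
I: only coconut, almond, and sweet potato; none excluded — valid
J: works as a structure, kosher-for-Passover, vegan — OK
K: works as a structure, vegan, kosher-for-Passover — OK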